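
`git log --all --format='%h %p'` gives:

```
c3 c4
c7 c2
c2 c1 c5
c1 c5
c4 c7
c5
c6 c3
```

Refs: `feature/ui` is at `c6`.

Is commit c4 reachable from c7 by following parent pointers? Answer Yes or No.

Ancestors of c7: {c1, c2, c5, c7}.
c4 is not in that set, so it is not an ancestor of c7.

No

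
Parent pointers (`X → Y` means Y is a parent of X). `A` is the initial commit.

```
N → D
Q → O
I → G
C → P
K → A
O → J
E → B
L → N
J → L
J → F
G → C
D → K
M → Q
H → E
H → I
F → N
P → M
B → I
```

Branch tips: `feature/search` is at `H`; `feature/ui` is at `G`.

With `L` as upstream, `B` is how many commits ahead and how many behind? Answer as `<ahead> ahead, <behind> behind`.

10 ahead, 0 behind

Reachable from B: {A, B, C, D, F, G, I, J, K, L, M, N, O, P, Q}.
Reachable from L: {A, D, K, L, N}.
Only in B's history (ahead): {B, C, F, G, I, J, M, O, P, Q} — 10.
Only in L's history (behind): {} — 0.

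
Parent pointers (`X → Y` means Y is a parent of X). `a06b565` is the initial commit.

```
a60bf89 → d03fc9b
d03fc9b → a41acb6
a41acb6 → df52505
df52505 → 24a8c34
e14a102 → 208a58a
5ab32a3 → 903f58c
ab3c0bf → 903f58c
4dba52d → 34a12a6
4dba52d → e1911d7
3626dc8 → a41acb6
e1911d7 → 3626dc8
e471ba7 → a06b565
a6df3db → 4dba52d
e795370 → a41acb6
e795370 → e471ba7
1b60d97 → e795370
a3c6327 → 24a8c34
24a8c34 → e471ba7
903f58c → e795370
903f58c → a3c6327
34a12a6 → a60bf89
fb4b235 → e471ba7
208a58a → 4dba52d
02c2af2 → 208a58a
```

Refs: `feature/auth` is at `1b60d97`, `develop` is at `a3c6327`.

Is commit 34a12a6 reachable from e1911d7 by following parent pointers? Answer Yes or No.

No

Ancestors of e1911d7: {24a8c34, 3626dc8, a06b565, a41acb6, df52505, e1911d7, e471ba7}.
34a12a6 is not in that set, so it is not an ancestor of e1911d7.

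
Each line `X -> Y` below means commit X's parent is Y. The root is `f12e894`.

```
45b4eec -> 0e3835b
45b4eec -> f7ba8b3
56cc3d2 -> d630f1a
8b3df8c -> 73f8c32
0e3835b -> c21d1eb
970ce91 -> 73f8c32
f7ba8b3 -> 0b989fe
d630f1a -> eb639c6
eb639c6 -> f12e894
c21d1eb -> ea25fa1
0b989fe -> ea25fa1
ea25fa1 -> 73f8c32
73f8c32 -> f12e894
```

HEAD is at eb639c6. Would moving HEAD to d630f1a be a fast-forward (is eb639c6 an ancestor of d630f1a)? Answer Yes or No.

Yes

A fast-forward from eb639c6 to d630f1a is possible iff eb639c6 is an ancestor of d630f1a.
Ancestors of d630f1a: {d630f1a, eb639c6, f12e894}.
eb639c6 is among them, so fast-forward is possible.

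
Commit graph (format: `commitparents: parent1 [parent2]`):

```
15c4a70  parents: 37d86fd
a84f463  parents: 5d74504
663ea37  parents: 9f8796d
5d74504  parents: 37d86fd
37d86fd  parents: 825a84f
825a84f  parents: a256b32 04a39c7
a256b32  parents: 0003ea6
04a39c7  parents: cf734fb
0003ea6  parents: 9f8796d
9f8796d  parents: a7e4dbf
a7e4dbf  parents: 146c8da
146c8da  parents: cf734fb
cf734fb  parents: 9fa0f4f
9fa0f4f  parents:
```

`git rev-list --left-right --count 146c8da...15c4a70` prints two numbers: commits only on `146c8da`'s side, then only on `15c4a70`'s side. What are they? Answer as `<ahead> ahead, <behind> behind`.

0 ahead, 8 behind

Reachable from 146c8da: {146c8da, 9fa0f4f, cf734fb}.
Reachable from 15c4a70: {0003ea6, 04a39c7, 146c8da, 15c4a70, 37d86fd, 825a84f, 9f8796d, 9fa0f4f, a256b32, a7e4dbf, cf734fb}.
Only in 146c8da's history (ahead): {} — 0.
Only in 15c4a70's history (behind): {0003ea6, 04a39c7, 15c4a70, 37d86fd, 825a84f, 9f8796d, a256b32, a7e4dbf} — 8.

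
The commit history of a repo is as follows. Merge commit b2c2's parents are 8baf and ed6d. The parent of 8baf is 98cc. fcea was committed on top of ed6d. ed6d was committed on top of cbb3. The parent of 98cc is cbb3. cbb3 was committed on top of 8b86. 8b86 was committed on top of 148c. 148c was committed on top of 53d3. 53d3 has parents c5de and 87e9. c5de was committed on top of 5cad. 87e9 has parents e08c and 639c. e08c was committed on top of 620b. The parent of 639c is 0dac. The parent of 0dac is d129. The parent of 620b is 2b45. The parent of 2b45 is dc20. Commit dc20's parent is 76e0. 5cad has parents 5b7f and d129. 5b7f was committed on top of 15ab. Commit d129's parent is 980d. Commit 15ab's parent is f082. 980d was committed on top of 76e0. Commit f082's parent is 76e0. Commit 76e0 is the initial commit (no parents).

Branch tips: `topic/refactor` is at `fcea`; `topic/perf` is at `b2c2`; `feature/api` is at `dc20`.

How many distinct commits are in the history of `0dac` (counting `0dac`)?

Walking parent pointers from 0dac: reachable set = {0dac, 76e0, 980d, d129}.
That is 4 commits.

4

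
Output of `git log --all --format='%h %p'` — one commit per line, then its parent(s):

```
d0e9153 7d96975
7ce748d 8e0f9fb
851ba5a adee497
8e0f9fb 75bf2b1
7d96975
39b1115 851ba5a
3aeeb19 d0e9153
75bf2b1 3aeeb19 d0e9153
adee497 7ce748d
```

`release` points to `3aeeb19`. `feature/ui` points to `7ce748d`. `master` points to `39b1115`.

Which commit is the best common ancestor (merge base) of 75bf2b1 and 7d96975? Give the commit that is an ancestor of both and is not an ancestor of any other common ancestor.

Ancestors of 75bf2b1: {3aeeb19, 75bf2b1, 7d96975, d0e9153}.
Ancestors of 7d96975: {7d96975}.
Common ancestors: {7d96975}.
The only common ancestor is 7d96975, so it is the merge base.

7d96975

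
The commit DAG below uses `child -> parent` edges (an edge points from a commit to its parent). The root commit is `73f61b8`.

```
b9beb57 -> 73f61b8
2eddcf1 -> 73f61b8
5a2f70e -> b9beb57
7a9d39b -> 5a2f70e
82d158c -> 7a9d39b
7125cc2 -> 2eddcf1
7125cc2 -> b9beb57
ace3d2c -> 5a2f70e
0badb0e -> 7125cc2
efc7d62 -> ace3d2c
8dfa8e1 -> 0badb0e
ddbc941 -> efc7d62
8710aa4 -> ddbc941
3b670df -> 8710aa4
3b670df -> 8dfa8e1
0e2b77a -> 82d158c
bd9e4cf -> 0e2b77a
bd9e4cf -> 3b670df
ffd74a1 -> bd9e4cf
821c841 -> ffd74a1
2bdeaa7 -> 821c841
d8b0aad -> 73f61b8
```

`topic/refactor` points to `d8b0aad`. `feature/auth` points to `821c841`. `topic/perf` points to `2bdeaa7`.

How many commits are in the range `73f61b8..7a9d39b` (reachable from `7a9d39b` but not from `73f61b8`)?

Reachable from 7a9d39b: {5a2f70e, 73f61b8, 7a9d39b, b9beb57}.
Reachable from 73f61b8: {73f61b8}.
In 7a9d39b's history but not 73f61b8's: {5a2f70e, 7a9d39b, b9beb57} — 3 commits.

3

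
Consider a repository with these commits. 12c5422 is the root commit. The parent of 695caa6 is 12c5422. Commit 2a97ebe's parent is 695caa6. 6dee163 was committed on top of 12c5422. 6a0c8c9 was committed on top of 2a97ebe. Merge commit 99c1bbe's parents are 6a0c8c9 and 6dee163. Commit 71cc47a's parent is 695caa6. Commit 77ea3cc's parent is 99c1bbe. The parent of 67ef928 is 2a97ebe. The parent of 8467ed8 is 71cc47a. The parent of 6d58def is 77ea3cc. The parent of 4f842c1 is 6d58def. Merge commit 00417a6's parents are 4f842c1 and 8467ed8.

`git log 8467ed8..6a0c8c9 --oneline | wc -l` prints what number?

Reachable from 6a0c8c9: {12c5422, 2a97ebe, 695caa6, 6a0c8c9}.
Reachable from 8467ed8: {12c5422, 695caa6, 71cc47a, 8467ed8}.
In 6a0c8c9's history but not 8467ed8's: {2a97ebe, 6a0c8c9} — 2 commits.

2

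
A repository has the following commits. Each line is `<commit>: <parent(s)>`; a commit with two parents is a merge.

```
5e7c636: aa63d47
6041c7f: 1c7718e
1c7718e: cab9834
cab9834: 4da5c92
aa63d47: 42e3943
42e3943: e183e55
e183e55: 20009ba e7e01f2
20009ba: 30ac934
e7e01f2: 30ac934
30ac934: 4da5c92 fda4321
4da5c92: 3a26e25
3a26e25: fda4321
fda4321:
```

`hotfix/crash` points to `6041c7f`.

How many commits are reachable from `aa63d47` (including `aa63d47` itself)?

Walking parent pointers from aa63d47: reachable set = {20009ba, 30ac934, 3a26e25, 42e3943, 4da5c92, aa63d47, e183e55, e7e01f2, fda4321}.
That is 9 commits.

9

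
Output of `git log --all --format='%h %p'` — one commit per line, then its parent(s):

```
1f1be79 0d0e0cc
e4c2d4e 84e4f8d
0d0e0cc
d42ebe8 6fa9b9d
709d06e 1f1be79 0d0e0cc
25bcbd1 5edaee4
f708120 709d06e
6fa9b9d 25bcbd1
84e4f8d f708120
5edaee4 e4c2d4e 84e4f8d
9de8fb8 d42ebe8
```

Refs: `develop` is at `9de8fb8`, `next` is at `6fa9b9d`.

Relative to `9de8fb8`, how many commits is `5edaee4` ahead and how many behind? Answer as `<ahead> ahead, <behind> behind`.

0 ahead, 4 behind

Reachable from 5edaee4: {0d0e0cc, 1f1be79, 5edaee4, 709d06e, 84e4f8d, e4c2d4e, f708120}.
Reachable from 9de8fb8: {0d0e0cc, 1f1be79, 25bcbd1, 5edaee4, 6fa9b9d, 709d06e, 84e4f8d, 9de8fb8, d42ebe8, e4c2d4e, f708120}.
Only in 5edaee4's history (ahead): {} — 0.
Only in 9de8fb8's history (behind): {25bcbd1, 6fa9b9d, 9de8fb8, d42ebe8} — 4.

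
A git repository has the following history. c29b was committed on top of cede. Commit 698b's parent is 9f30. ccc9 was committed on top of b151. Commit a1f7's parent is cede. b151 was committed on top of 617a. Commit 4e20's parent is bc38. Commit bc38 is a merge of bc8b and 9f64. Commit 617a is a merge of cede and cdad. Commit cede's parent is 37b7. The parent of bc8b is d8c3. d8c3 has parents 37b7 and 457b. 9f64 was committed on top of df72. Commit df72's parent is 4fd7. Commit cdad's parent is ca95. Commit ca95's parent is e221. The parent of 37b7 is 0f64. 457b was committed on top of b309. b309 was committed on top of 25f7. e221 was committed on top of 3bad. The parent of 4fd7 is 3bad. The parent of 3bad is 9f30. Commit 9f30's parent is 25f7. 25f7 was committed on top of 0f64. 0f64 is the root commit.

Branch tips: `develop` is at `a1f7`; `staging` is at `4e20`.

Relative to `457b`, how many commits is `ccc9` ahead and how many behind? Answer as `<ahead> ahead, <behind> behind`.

10 ahead, 2 behind

Reachable from ccc9: {0f64, 25f7, 37b7, 3bad, 617a, 9f30, b151, ca95, ccc9, cdad, cede, e221}.
Reachable from 457b: {0f64, 25f7, 457b, b309}.
Only in ccc9's history (ahead): {37b7, 3bad, 617a, 9f30, b151, ca95, ccc9, cdad, cede, e221} — 10.
Only in 457b's history (behind): {457b, b309} — 2.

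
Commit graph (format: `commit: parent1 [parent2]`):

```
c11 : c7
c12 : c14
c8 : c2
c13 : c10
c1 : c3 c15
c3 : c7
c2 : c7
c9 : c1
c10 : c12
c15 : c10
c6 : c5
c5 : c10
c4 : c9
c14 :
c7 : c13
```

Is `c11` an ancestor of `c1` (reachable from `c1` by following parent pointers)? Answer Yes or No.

Ancestors of c1: {c1, c10, c12, c13, c14, c15, c3, c7}.
c11 is not in that set, so it is not an ancestor of c1.

No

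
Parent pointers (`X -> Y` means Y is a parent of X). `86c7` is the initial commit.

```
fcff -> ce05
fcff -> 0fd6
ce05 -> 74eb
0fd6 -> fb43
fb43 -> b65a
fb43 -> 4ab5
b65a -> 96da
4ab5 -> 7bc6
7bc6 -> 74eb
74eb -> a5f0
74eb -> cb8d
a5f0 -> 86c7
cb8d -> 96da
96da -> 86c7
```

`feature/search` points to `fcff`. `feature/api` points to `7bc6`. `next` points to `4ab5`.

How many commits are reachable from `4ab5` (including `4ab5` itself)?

7

Walking parent pointers from 4ab5: reachable set = {4ab5, 74eb, 7bc6, 86c7, 96da, a5f0, cb8d}.
That is 7 commits.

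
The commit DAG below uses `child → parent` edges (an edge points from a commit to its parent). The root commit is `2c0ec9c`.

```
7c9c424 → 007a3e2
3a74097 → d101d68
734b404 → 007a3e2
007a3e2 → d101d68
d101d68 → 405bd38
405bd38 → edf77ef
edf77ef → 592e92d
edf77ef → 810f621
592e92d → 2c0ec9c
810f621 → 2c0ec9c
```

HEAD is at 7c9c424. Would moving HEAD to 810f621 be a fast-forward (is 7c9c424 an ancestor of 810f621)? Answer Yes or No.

No

A fast-forward from 7c9c424 to 810f621 is possible iff 7c9c424 is an ancestor of 810f621.
Ancestors of 810f621: {2c0ec9c, 810f621}.
7c9c424 is not among them, so fast-forward is not possible.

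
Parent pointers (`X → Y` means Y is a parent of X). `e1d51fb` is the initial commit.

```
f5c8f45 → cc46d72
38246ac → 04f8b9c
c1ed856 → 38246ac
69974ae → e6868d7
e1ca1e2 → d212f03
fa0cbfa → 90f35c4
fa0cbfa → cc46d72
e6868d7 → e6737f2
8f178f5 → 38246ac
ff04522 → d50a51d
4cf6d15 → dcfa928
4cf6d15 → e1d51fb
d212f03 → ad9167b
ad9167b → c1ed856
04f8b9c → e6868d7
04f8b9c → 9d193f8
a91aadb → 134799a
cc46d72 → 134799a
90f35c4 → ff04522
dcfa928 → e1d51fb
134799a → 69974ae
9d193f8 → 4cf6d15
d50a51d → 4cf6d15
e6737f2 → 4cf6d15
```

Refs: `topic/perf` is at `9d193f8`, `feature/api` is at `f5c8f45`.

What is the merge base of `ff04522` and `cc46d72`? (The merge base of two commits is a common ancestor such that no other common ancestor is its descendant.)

4cf6d15

Ancestors of ff04522: {4cf6d15, d50a51d, dcfa928, e1d51fb, ff04522}.
Ancestors of cc46d72: {134799a, 4cf6d15, 69974ae, cc46d72, dcfa928, e1d51fb, e6737f2, e6868d7}.
Common ancestors: {4cf6d15, dcfa928, e1d51fb}.
Among these, 4cf6d15 is not an ancestor of any other common ancestor — it is the merge base.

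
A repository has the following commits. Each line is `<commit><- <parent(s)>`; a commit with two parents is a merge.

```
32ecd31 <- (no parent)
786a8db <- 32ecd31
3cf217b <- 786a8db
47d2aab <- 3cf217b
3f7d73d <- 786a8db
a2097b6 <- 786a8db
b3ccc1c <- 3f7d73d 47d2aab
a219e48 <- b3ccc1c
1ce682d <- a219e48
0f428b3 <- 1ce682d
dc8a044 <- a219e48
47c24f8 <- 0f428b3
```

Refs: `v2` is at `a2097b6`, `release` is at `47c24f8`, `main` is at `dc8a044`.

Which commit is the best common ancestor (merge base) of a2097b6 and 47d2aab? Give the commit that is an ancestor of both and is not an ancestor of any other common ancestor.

786a8db

Ancestors of a2097b6: {32ecd31, 786a8db, a2097b6}.
Ancestors of 47d2aab: {32ecd31, 3cf217b, 47d2aab, 786a8db}.
Common ancestors: {32ecd31, 786a8db}.
Among these, 786a8db is not an ancestor of any other common ancestor — it is the merge base.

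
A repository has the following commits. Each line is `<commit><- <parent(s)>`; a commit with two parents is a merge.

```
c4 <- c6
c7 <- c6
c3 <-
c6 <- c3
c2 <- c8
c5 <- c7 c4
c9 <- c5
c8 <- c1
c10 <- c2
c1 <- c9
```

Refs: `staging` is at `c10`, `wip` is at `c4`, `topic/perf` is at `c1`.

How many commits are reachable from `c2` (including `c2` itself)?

Walking parent pointers from c2: reachable set = {c1, c2, c3, c4, c5, c6, c7, c8, c9}.
That is 9 commits.

9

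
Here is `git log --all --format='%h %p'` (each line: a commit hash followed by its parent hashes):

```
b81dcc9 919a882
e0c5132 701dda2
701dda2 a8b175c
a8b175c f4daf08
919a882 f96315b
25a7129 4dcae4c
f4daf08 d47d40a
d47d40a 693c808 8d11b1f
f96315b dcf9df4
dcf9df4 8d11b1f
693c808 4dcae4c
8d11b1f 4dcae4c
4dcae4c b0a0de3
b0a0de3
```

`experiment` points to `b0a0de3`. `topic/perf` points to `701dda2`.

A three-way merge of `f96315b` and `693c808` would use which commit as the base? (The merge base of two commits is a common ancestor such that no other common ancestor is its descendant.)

Ancestors of f96315b: {4dcae4c, 8d11b1f, b0a0de3, dcf9df4, f96315b}.
Ancestors of 693c808: {4dcae4c, 693c808, b0a0de3}.
Common ancestors: {4dcae4c, b0a0de3}.
Among these, 4dcae4c is not an ancestor of any other common ancestor — it is the merge base.

4dcae4c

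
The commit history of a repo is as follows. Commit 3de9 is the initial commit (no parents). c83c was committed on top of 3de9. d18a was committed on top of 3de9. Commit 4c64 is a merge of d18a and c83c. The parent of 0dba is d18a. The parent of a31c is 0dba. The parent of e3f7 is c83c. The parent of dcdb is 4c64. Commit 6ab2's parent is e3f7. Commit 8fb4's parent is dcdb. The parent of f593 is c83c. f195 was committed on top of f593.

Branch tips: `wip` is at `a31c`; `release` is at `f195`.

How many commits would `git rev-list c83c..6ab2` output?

Reachable from 6ab2: {3de9, 6ab2, c83c, e3f7}.
Reachable from c83c: {3de9, c83c}.
In 6ab2's history but not c83c's: {6ab2, e3f7} — 2 commits.

2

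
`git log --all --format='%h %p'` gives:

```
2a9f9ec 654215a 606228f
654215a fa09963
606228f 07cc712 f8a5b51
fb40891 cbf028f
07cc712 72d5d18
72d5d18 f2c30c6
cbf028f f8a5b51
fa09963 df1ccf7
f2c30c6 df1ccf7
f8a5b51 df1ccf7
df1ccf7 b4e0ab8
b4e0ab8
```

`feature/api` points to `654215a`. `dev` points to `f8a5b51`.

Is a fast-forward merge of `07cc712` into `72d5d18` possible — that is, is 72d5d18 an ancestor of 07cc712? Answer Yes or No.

A fast-forward from 72d5d18 to 07cc712 is possible iff 72d5d18 is an ancestor of 07cc712.
Ancestors of 07cc712: {07cc712, 72d5d18, b4e0ab8, df1ccf7, f2c30c6}.
72d5d18 is among them, so fast-forward is possible.

Yes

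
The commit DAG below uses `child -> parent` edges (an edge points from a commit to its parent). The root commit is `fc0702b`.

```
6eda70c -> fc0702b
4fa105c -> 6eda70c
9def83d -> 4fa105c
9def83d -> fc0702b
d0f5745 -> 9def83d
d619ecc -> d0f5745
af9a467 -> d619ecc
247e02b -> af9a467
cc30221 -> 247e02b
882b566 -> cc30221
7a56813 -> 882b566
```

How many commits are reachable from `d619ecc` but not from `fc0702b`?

Reachable from d619ecc: {4fa105c, 6eda70c, 9def83d, d0f5745, d619ecc, fc0702b}.
Reachable from fc0702b: {fc0702b}.
In d619ecc's history but not fc0702b's: {4fa105c, 6eda70c, 9def83d, d0f5745, d619ecc} — 5 commits.

5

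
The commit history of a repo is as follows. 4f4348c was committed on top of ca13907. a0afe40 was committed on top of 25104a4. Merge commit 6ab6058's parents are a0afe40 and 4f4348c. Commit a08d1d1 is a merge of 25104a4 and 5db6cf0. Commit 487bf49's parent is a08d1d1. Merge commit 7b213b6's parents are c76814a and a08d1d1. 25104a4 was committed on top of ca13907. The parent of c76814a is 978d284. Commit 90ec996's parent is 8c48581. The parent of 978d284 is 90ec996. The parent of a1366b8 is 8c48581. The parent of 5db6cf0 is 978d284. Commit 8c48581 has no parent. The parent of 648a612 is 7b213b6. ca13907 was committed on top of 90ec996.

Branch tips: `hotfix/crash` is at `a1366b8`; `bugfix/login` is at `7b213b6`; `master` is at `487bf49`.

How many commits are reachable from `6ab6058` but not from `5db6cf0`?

Reachable from 6ab6058: {25104a4, 4f4348c, 6ab6058, 8c48581, 90ec996, a0afe40, ca13907}.
Reachable from 5db6cf0: {5db6cf0, 8c48581, 90ec996, 978d284}.
In 6ab6058's history but not 5db6cf0's: {25104a4, 4f4348c, 6ab6058, a0afe40, ca13907} — 5 commits.

5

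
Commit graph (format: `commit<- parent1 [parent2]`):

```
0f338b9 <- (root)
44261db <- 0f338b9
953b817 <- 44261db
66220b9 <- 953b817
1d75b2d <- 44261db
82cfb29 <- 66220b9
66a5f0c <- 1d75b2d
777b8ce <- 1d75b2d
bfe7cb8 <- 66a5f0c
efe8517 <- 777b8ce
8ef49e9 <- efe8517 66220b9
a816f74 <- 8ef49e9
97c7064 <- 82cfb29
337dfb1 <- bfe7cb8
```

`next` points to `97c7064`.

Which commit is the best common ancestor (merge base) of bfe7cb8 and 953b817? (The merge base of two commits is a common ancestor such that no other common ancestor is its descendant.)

Ancestors of bfe7cb8: {0f338b9, 1d75b2d, 44261db, 66a5f0c, bfe7cb8}.
Ancestors of 953b817: {0f338b9, 44261db, 953b817}.
Common ancestors: {0f338b9, 44261db}.
Among these, 44261db is not an ancestor of any other common ancestor — it is the merge base.

44261db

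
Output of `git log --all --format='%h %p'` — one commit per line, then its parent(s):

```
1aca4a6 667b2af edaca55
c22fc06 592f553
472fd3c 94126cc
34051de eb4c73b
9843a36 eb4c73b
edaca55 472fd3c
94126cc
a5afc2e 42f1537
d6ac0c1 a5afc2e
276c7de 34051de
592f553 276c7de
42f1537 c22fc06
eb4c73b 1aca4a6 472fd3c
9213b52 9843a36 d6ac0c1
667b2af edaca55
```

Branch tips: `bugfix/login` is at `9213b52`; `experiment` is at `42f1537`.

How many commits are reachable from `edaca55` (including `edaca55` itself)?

Walking parent pointers from edaca55: reachable set = {472fd3c, 94126cc, edaca55}.
That is 3 commits.

3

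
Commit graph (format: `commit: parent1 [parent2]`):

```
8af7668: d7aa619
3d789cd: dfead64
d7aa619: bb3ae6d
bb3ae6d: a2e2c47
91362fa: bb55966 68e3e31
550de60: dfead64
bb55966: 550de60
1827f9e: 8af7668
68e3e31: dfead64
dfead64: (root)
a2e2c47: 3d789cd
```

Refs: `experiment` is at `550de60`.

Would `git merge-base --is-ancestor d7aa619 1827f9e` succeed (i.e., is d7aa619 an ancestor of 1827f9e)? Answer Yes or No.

Yes

Ancestors of 1827f9e (commits reachable by following parents): {1827f9e, 3d789cd, 8af7668, a2e2c47, bb3ae6d, d7aa619, dfead64}.
d7aa619 is in that set, so it is an ancestor of 1827f9e.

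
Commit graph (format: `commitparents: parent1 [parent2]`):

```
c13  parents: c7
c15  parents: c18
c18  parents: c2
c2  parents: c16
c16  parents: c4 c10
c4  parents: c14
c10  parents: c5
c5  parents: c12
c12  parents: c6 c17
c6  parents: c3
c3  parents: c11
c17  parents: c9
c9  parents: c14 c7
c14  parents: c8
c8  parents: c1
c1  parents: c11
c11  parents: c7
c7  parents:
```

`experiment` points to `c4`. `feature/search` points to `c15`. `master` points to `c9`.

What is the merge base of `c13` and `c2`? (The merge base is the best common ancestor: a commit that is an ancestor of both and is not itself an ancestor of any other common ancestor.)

c7

Ancestors of c13: {c13, c7}.
Ancestors of c2: {c1, c10, c11, c12, c14, c16, c17, c2, c3, c4, c5, c6, c7, c8, c9}.
Common ancestors: {c7}.
The only common ancestor is c7, so it is the merge base.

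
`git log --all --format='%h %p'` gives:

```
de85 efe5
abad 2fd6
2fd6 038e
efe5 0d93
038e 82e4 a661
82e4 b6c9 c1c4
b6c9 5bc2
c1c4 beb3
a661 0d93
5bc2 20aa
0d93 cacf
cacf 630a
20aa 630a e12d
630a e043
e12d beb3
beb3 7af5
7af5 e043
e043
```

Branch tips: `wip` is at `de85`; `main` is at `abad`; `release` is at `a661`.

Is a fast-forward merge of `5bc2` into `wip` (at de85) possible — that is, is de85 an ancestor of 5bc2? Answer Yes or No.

A fast-forward from de85 to 5bc2 is possible iff de85 is an ancestor of 5bc2.
Ancestors of 5bc2: {20aa, 5bc2, 630a, 7af5, beb3, e043, e12d}.
de85 is not among them, so fast-forward is not possible.

No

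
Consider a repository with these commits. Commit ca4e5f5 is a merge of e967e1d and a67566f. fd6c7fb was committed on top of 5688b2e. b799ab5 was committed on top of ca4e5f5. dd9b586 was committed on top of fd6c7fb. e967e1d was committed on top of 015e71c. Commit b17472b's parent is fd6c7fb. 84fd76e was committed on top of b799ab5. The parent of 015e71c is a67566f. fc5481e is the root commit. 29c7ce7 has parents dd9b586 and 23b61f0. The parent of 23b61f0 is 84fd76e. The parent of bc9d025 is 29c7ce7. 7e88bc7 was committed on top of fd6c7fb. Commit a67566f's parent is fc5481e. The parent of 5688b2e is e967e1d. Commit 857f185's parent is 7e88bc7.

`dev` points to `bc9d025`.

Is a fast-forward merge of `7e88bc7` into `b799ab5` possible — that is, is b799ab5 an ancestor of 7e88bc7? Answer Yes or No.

No

A fast-forward from b799ab5 to 7e88bc7 is possible iff b799ab5 is an ancestor of 7e88bc7.
Ancestors of 7e88bc7: {015e71c, 5688b2e, 7e88bc7, a67566f, e967e1d, fc5481e, fd6c7fb}.
b799ab5 is not among them, so fast-forward is not possible.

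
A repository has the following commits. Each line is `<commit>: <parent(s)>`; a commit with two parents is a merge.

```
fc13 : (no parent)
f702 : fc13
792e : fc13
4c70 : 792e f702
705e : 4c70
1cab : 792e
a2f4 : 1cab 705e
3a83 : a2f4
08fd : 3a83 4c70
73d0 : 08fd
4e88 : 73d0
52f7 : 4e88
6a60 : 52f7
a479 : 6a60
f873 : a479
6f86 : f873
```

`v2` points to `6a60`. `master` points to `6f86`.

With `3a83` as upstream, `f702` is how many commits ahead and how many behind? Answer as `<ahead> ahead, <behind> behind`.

Reachable from f702: {f702, fc13}.
Reachable from 3a83: {1cab, 3a83, 4c70, 705e, 792e, a2f4, f702, fc13}.
Only in f702's history (ahead): {} — 0.
Only in 3a83's history (behind): {1cab, 3a83, 4c70, 705e, 792e, a2f4} — 6.

0 ahead, 6 behind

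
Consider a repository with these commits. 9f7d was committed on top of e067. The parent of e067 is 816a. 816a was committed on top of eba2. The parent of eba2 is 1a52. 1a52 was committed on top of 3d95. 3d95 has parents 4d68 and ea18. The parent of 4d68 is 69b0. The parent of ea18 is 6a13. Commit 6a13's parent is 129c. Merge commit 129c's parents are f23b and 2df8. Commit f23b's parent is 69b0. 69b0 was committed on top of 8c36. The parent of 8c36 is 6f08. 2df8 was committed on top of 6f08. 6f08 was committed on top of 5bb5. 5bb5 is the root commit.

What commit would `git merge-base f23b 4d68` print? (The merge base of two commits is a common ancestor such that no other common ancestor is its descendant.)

69b0

Ancestors of f23b: {5bb5, 69b0, 6f08, 8c36, f23b}.
Ancestors of 4d68: {4d68, 5bb5, 69b0, 6f08, 8c36}.
Common ancestors: {5bb5, 69b0, 6f08, 8c36}.
Among these, 69b0 is not an ancestor of any other common ancestor — it is the merge base.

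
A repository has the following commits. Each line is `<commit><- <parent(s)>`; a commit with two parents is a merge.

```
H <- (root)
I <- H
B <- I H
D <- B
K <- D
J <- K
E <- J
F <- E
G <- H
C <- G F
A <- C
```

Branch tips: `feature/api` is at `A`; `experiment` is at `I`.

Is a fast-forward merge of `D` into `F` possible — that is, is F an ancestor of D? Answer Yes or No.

No

A fast-forward from F to D is possible iff F is an ancestor of D.
Ancestors of D: {B, D, H, I}.
F is not among them, so fast-forward is not possible.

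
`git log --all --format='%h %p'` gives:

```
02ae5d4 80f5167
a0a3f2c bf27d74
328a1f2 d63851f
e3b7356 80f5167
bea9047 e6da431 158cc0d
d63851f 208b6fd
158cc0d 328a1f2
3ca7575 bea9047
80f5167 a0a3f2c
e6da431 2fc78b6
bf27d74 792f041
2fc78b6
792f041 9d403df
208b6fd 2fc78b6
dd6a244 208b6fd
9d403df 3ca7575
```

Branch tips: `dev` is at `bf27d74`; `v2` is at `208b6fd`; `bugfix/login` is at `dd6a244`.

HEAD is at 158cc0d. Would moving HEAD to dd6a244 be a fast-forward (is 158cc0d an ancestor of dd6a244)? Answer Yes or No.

A fast-forward from 158cc0d to dd6a244 is possible iff 158cc0d is an ancestor of dd6a244.
Ancestors of dd6a244: {208b6fd, 2fc78b6, dd6a244}.
158cc0d is not among them, so fast-forward is not possible.

No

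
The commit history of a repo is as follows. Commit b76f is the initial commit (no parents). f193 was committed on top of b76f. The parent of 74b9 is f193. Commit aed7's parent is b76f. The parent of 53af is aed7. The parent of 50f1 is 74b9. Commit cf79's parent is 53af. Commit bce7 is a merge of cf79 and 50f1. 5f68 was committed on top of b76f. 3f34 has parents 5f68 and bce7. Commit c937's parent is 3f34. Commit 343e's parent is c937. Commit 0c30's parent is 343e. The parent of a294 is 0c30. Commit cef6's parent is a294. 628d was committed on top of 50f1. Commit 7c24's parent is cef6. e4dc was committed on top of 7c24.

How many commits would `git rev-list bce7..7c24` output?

8

Reachable from 7c24: {0c30, 343e, 3f34, 50f1, 53af, 5f68, 74b9, 7c24, a294, aed7, b76f, bce7, c937, cef6, cf79, f193}.
Reachable from bce7: {50f1, 53af, 74b9, aed7, b76f, bce7, cf79, f193}.
In 7c24's history but not bce7's: {0c30, 343e, 3f34, 5f68, 7c24, a294, c937, cef6} — 8 commits.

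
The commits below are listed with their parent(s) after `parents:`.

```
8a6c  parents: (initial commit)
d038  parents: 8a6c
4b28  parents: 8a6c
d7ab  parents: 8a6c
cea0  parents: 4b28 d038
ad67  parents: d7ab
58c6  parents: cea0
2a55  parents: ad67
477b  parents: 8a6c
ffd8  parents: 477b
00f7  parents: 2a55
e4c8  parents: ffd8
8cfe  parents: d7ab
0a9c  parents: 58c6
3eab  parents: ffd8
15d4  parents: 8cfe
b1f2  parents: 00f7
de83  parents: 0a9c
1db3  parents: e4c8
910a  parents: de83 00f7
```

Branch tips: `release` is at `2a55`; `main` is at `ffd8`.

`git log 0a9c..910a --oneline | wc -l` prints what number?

6

Reachable from 910a: {00f7, 0a9c, 2a55, 4b28, 58c6, 8a6c, 910a, ad67, cea0, d038, d7ab, de83}.
Reachable from 0a9c: {0a9c, 4b28, 58c6, 8a6c, cea0, d038}.
In 910a's history but not 0a9c's: {00f7, 2a55, 910a, ad67, d7ab, de83} — 6 commits.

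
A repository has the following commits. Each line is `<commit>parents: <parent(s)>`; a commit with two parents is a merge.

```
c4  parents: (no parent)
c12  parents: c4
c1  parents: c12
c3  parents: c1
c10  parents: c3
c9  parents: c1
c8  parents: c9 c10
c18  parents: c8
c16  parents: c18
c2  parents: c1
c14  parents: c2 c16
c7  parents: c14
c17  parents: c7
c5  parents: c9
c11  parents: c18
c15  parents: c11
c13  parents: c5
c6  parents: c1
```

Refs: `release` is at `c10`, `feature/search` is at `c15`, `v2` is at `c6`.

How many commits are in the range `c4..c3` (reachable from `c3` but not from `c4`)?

Reachable from c3: {c1, c12, c3, c4}.
Reachable from c4: {c4}.
In c3's history but not c4's: {c1, c12, c3} — 3 commits.

3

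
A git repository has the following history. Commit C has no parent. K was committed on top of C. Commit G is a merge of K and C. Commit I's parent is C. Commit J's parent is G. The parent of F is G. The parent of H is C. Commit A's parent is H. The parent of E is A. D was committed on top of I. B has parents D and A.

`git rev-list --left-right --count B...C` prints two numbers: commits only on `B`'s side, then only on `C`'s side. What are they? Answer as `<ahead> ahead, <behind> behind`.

5 ahead, 0 behind

Reachable from B: {A, B, C, D, H, I}.
Reachable from C: {C}.
Only in B's history (ahead): {A, B, D, H, I} — 5.
Only in C's history (behind): {} — 0.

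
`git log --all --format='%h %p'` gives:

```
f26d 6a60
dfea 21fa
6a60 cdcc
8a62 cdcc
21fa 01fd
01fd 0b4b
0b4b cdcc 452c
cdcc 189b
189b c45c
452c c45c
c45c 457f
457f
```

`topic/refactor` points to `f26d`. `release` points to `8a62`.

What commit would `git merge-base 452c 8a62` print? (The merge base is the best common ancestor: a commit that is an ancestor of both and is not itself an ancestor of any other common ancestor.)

Ancestors of 452c: {452c, 457f, c45c}.
Ancestors of 8a62: {189b, 457f, 8a62, c45c, cdcc}.
Common ancestors: {457f, c45c}.
Among these, c45c is not an ancestor of any other common ancestor — it is the merge base.

c45c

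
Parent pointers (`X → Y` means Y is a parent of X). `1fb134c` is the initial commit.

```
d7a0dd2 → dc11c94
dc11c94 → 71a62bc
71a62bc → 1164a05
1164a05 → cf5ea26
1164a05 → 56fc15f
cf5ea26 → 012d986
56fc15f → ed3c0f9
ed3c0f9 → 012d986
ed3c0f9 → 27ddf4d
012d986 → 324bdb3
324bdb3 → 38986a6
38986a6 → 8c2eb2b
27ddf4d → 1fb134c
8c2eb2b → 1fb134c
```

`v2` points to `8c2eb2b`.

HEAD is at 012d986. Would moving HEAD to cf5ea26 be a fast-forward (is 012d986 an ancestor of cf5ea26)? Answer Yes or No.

A fast-forward from 012d986 to cf5ea26 is possible iff 012d986 is an ancestor of cf5ea26.
Ancestors of cf5ea26: {012d986, 1fb134c, 324bdb3, 38986a6, 8c2eb2b, cf5ea26}.
012d986 is among them, so fast-forward is possible.

Yes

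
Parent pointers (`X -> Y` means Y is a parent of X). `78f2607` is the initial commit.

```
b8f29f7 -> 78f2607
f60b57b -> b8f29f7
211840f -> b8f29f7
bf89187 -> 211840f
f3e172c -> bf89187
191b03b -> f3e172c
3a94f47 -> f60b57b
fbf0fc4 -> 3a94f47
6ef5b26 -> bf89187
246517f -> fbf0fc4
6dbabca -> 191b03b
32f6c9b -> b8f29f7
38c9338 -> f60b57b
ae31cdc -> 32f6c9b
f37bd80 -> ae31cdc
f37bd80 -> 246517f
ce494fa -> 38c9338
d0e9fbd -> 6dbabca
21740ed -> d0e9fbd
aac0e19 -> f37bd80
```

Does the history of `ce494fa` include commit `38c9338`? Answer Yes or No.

Yes

Ancestors of ce494fa (commits reachable by following parents): {38c9338, 78f2607, b8f29f7, ce494fa, f60b57b}.
38c9338 is in that set, so it is an ancestor of ce494fa.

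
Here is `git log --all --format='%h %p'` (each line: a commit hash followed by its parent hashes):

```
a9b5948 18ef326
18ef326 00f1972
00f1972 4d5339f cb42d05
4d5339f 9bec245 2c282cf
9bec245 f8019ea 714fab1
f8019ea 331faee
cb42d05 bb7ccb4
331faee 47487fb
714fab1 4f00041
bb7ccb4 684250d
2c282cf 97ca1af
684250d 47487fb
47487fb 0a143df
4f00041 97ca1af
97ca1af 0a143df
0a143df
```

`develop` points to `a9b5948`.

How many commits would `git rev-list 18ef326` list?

Walking parent pointers from 18ef326: reachable set = {00f1972, 0a143df, 18ef326, 2c282cf, 331faee, 47487fb, 4d5339f, 4f00041, 684250d, 714fab1, 97ca1af, 9bec245, bb7ccb4, cb42d05, f8019ea}.
That is 15 commits.

15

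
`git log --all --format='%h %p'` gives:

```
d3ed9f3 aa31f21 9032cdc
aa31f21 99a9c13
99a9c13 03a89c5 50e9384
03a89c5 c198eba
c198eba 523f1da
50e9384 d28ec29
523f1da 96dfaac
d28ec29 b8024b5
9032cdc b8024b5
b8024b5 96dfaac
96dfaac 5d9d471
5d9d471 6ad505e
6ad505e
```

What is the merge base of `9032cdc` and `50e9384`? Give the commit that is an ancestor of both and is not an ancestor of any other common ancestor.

Ancestors of 9032cdc: {5d9d471, 6ad505e, 9032cdc, 96dfaac, b8024b5}.
Ancestors of 50e9384: {50e9384, 5d9d471, 6ad505e, 96dfaac, b8024b5, d28ec29}.
Common ancestors: {5d9d471, 6ad505e, 96dfaac, b8024b5}.
Among these, b8024b5 is not an ancestor of any other common ancestor — it is the merge base.

b8024b5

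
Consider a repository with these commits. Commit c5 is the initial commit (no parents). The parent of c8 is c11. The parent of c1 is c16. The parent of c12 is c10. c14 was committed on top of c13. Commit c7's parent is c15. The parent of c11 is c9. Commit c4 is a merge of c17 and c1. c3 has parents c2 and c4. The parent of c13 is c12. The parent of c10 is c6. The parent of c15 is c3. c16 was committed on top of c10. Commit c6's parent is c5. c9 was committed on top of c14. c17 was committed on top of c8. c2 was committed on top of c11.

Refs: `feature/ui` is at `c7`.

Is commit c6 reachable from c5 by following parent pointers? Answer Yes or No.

Ancestors of c5: {c5}.
c6 is not in that set, so it is not an ancestor of c5.

No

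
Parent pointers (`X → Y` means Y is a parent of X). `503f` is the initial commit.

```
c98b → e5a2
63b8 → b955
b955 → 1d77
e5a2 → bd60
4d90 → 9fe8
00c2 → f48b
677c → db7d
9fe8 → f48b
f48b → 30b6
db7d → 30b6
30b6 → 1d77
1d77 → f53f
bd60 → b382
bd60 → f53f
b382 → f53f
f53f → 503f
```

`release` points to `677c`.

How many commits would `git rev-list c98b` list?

Walking parent pointers from c98b: reachable set = {503f, b382, bd60, c98b, e5a2, f53f}.
That is 6 commits.

6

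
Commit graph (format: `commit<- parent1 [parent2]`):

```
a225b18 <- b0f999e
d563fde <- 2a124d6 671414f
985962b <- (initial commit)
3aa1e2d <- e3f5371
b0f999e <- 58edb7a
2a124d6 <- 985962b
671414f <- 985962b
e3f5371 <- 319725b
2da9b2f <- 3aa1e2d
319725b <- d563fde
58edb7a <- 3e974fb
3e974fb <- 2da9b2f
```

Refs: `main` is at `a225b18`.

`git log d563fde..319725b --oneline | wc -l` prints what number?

Reachable from 319725b: {2a124d6, 319725b, 671414f, 985962b, d563fde}.
Reachable from d563fde: {2a124d6, 671414f, 985962b, d563fde}.
In 319725b's history but not d563fde's: {319725b} — 1 commit.

1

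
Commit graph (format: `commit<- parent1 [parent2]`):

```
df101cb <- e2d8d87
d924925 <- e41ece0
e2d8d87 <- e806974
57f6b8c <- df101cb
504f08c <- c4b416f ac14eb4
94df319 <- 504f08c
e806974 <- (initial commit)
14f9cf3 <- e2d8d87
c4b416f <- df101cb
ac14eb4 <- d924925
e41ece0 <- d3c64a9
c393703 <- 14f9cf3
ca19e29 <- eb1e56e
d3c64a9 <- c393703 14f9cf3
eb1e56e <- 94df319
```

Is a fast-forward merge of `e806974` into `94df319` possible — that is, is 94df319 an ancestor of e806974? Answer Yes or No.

A fast-forward from 94df319 to e806974 is possible iff 94df319 is an ancestor of e806974.
Ancestors of e806974: {e806974}.
94df319 is not among them, so fast-forward is not possible.

No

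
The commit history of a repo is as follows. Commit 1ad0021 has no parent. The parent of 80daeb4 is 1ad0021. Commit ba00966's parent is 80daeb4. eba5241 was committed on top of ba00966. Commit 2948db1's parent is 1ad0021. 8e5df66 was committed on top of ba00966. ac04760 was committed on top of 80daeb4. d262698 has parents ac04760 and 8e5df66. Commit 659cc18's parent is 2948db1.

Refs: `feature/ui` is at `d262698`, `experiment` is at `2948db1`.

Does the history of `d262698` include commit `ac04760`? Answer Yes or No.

Ancestors of d262698 (commits reachable by following parents): {1ad0021, 80daeb4, 8e5df66, ac04760, ba00966, d262698}.
ac04760 is in that set, so it is an ancestor of d262698.

Yes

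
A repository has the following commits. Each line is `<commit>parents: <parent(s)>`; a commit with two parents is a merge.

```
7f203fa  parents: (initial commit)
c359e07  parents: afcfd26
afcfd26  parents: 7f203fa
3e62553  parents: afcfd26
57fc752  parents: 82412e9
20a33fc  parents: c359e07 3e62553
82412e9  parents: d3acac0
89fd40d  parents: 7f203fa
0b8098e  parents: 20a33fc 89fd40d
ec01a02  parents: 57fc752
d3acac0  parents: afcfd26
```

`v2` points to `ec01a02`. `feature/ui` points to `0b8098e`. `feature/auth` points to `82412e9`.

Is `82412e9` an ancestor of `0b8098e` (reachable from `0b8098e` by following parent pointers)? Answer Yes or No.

Ancestors of 0b8098e: {0b8098e, 20a33fc, 3e62553, 7f203fa, 89fd40d, afcfd26, c359e07}.
82412e9 is not in that set, so it is not an ancestor of 0b8098e.

No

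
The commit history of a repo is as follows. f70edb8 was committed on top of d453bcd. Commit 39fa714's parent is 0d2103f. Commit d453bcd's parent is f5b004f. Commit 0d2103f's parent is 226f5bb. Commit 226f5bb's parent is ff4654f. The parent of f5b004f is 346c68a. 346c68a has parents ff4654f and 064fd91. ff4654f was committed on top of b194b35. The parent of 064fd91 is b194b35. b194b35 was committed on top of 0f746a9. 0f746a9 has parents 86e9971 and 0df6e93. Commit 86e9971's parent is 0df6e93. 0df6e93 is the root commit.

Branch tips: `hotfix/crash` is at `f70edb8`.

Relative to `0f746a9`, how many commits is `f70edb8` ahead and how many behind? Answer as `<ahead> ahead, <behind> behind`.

Reachable from f70edb8: {064fd91, 0df6e93, 0f746a9, 346c68a, 86e9971, b194b35, d453bcd, f5b004f, f70edb8, ff4654f}.
Reachable from 0f746a9: {0df6e93, 0f746a9, 86e9971}.
Only in f70edb8's history (ahead): {064fd91, 346c68a, b194b35, d453bcd, f5b004f, f70edb8, ff4654f} — 7.
Only in 0f746a9's history (behind): {} — 0.

7 ahead, 0 behind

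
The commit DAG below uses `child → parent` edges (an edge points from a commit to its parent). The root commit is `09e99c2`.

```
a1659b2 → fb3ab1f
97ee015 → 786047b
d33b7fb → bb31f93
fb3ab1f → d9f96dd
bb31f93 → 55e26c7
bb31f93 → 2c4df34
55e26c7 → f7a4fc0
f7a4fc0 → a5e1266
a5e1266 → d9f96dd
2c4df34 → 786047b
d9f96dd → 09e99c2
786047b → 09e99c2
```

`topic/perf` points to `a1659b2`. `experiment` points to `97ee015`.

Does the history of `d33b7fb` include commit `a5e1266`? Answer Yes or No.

Yes

Ancestors of d33b7fb (commits reachable by following parents): {09e99c2, 2c4df34, 55e26c7, 786047b, a5e1266, bb31f93, d33b7fb, d9f96dd, f7a4fc0}.
a5e1266 is in that set, so it is an ancestor of d33b7fb.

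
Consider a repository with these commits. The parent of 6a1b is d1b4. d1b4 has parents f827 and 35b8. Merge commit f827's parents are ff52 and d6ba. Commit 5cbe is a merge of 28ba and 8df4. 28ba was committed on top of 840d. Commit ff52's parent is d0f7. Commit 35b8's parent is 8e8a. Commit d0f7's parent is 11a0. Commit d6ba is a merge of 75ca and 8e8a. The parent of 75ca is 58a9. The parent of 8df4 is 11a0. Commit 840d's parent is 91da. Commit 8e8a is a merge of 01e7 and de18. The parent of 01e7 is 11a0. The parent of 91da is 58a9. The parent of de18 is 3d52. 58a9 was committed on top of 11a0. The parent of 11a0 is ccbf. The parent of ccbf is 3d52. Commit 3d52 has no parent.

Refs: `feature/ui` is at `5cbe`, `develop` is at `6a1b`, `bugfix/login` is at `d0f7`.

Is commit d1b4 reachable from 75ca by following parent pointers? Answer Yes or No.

Ancestors of 75ca: {11a0, 3d52, 58a9, 75ca, ccbf}.
d1b4 is not in that set, so it is not an ancestor of 75ca.

No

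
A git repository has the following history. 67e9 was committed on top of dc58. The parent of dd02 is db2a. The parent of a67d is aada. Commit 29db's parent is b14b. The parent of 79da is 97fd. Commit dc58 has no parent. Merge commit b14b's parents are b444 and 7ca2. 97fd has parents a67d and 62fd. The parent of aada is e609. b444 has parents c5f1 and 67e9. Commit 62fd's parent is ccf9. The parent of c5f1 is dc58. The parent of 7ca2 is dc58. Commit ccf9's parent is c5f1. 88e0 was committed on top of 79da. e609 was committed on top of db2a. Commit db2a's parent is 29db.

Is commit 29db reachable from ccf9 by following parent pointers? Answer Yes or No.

Ancestors of ccf9: {c5f1, ccf9, dc58}.
29db is not in that set, so it is not an ancestor of ccf9.

No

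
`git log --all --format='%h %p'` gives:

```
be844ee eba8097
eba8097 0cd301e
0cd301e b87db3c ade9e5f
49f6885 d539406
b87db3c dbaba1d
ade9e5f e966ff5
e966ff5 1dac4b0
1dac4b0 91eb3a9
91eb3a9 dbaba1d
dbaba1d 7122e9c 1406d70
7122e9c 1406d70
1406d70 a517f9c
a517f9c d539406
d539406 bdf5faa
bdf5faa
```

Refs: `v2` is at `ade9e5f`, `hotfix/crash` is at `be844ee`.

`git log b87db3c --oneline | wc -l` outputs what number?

7

Walking parent pointers from b87db3c: reachable set = {1406d70, 7122e9c, a517f9c, b87db3c, bdf5faa, d539406, dbaba1d}.
That is 7 commits.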